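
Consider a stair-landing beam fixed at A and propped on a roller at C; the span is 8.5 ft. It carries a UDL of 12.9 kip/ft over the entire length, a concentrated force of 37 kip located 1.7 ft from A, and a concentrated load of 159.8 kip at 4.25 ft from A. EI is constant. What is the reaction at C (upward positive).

R_C = 93.13 kip

Take the reaction at C as the redundant and release it; the primary structure is a cantilever fixed at A.
Deflection at C on the released cantilever, summing each load's contribution:
  UDL 12.9: wL⁴/(8EI) = 8417/EI
  point load 37 at a = 1.7: Pa²(3L − a)/(6EI) = 424.2/EI
  point load 159.8 at a = 4.25: Pa²(3L − a)/(6EI) = 10223/EI
  δ_0 = 19064/EI
Flexibility coefficient — unit upward force at C: δ_{CC} = L³/(3EI) = 204.7/EI.
Compatibility at C: δ_0 − R_C·δ_{CC} = 0, so R_C = 19064/204.7 = 93.13 kip.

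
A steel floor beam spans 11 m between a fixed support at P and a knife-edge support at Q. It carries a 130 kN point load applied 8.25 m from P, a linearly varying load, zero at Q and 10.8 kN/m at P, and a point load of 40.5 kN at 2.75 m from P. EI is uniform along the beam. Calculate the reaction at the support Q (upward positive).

Choose R_Q as the redundant. The primary structure is the cantilever fixed at P.
Free-end deflection of the primary structure under the applied loading (downward +):
  point load 130 at a = 8.25: Pa²(3L − a)/(6EI) = 36499/EI
  triangular load, peak 10.8 at the fixed end: w₀L⁴/(30EI) = 5271/EI
  point load 40.5 at a = 2.75: Pa²(3L − a)/(6EI) = 1544/EI
  δ_0 = 43313/EI
Tip deflection under a unit load at Q: L³/(3EI) = 443.7/EI.
Compatibility at Q: δ_0 − R_Q·δ_{QQ} = 0, so R_Q = 43313/443.7 = 97.63 kN.

R_Q = 97.63 kN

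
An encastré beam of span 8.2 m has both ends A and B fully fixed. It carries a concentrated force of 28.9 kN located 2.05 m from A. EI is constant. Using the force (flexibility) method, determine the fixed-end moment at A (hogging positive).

M_A = 33.33 kN·m

Take the two fixed-end moments M_A, M_B as redundants; the released structure is the simple span AB.
On the primary (simply-supported) span, the end slopes from the loading are:
  at A: point load 28.9 at a = 2.05: Pab(L + b)/(6LEI) = 106.3/EI
  at B: point load 28.9 at a = 2.05: Pab(L + a)/(6LEI) = 75.91/EI
  θ_A0 = 106.3/EI,  θ_B0 = 75.91/EI
Flexibility coefficients: a unit moment at one end gives L/(3EI) there and L/(6EI) at the far end, so f₁₁ = f₂₂ = 2.733/EI and f₁₂ = f₂₁ = 1.367/EI.
Compatibility — zero rotation at each built-in end:
  2.733 M_A + 1.367 M_B = 106.3
  1.367 M_A + 2.733 M_B = 75.91
Solving the pair gives M_A = 33.33 kN·m and M_B = 11.11 kN·m (hogging).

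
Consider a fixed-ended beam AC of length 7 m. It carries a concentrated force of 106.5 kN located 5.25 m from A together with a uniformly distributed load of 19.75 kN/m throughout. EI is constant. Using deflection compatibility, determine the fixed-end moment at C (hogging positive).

M_C = 185.5 kN·m

Release both end moments; the primary structure is a simply-supported span AC with redundants M_A and M_C.
Simple-span end rotations at A and C under the given loads:
  at A: point load 106.5 at a = 5.25: Pab(L + b)/(6LEI) = 203.8/EI
  at C: point load 106.5 at a = 5.25: Pab(L + a)/(6LEI) = 285.4/EI
  at A: UDL 19.75: wL³/(24EI) = 282.3/EI
  at C: UDL 19.75: wL³/(24EI) = 282.3/EI
  θ_A0 = 486.1/EI,  θ_C0 = 567.6/EI
Flexibility coefficients: a unit moment at one end gives L/(3EI) there and L/(6EI) at the far end, so f₁₁ = f₂₂ = 2.333/EI and f₁₂ = f₂₁ = 1.167/EI.
Compatibility — zero rotation at each built-in end:
  2.333 M_A + 1.167 M_C = 486.1
  1.167 M_A + 2.333 M_C = 567.6
Solving the pair gives M_A = 115.6 kN·m and M_C = 185.5 kN·m (hogging).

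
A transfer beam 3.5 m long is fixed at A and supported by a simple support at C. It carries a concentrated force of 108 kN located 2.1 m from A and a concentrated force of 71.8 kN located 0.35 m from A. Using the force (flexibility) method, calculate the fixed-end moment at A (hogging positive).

M_A = 84.99 kN·m

Take the reaction at C as the redundant and release it; the primary structure is a cantilever fixed at A.
Downward deflection at the released point C due to the loads:
  point load 108 at a = 2.1: Pa²(3L − a)/(6EI) = 666.8/EI
  point load 71.8 at a = 0.35: Pa²(3L − a)/(6EI) = 14.88/EI
  δ_0 = 681.7/EI
Flexibility coefficient — unit upward force at C: δ_{CC} = L³/(3EI) = 14.29/EI.
The prop prevents deflection at C: R_C = δ_0/δ_{CC} = 681.7/14.29 = 47.7 kN.
Moment equilibrium about A: M_A = Σ(load moments about A) − R_C·L = 251.9 − 47.7×3.5 = 84.99 kN·m.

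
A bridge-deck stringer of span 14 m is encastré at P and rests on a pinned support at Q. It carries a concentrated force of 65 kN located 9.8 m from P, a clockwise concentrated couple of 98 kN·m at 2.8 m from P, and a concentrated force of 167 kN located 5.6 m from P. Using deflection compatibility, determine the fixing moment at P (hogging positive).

Choose R_Q as the redundant. The primary structure is the cantilever fixed at P.
Deflection at Q on the released cantilever, summing each load's contribution:
  point load 65 at a = 9.8: Pa²(3L − a)/(6EI) = 33502/EI
  clockwise couple 98 at a = 2.8: M₀a(2L − a)/(2EI) = 3457/EI
  point load 167 at a = 5.6: Pa²(3L − a)/(6EI) = 31772/EI
  δ_0 = 68731/EI
Flexibility coefficient — unit upward force at Q: δ_{QQ} = L³/(3EI) = 914.7/EI.
The prop prevents deflection at Q: R_Q = δ_0/δ_{QQ} = 68731/914.7 = 75.14 kN.
Moment equilibrium about P: M_P = Σ(load moments about P) − R_Q·L = 1670 − 75.14×14 = 618.2 kN·m.

M_P = 618.2 kN·m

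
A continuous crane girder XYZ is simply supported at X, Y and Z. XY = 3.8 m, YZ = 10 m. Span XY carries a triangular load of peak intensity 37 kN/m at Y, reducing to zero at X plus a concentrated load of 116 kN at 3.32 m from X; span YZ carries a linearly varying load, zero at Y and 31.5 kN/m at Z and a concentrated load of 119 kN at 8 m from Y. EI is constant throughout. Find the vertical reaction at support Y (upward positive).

Insert a hinge at Y; M_Y is the redundant, and each span becomes simply supported.
End slopes at the hinge Y, treating each span as simply supported:
  span XY: triangular load, peak 37: w₀L³/(45EI) = 45.12/EI
  span XY: point load 116 at a = 3.32: Pab(L + a)/(6LEI) = 57.73/EI
  span YZ: triangular load, peak 31.5: 7w₀L³/(360EI) = 612.5/EI
  span YZ: point load 119 at a = 8: Pab(L + b)/(6LEI) = 380.8/EI
  relative rotation θ_0 = (102.8 + 993.3)/EI = 1096/EI
A unit hogging moment at Y produces rotation L₁/(3EI) + L₂/(3EI) = 4.6/EI.
Compatibility: M_Y·(L₁+L₂)/(3EI) = θ_0, giving M_Y = 238.3 kN·m (hogging).
Span XY, ΣM about X with M_Y applied at Y: R_Y^{XY}·3.8 = 563.2 + 238.3, so R_Y^{XY} = 210.9 kN and R_X = 186.3 − 210.9 = -24.62 kN.
Span YZ, ΣM about Z: R_Y^{YZ}·10 = 763 + 238.3, so R_Y^{YZ} = 100.1 kN and R_Z = 276.5 − 100.1 = 176.4 kN.
R_Y = 210.9 + 100.1 = 311.1 kN.

R_Y = 311.1 kN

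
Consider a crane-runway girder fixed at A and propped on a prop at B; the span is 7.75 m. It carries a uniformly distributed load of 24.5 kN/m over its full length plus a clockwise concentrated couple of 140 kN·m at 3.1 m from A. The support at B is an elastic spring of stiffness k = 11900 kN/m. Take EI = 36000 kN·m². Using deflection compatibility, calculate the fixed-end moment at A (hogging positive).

M_A = 202.7 kN·m

Choose R_B as the redundant. The primary structure is the cantilever fixed at A.
Free-end deflection of the primary structure under the applied loading (downward +):
  UDL 24.5: wL⁴/(8EI) = 11048/EI
  clockwise couple 140 at a = 3.1: M₀a(2L − a)/(2EI) = 2691/EI
  δ_0 = 13739/EI
Flexibility coefficient — unit upward force at B: δ_{BB} = L³/(3EI) = 155.2/EI.
With EI = 36000 kN·m²: δ_0 = 0.38163 m and δ_{BB} = 0.00431 m/kN.
Compatibility — the spring shortens by R_B/k under the reaction it provides: δ_0 − R_B·δ_{BB} = R_B/k. With 1/k = 0.000084 m/kN, R_B = δ_0 / (δ_{BB} + 1/k) = 0.38163 / (0.00431 + 0.000084) = 86.85 kN.
Moment equilibrium about A: M_A = Σ(load moments about A) − R_B·L = 875.8 − 86.85×7.75 = 202.7 kN·m.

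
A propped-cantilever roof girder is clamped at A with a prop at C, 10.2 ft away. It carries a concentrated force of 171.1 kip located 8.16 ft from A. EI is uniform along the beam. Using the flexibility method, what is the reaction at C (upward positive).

R_C = 120.5 kip

Choose R_C as the redundant. The primary structure is the cantilever fixed at A.
Deflection at C on the released cantilever, summing each load's contribution:
  point load 171.1 at a = 8.16: Pa²(3L − a)/(6EI) = 42609/EI
Tip deflection under a unit load at C: L³/(3EI) = 353.7/EI.
The prop prevents deflection at C: R_C = δ_0/δ_{CC} = 42609/353.7 = 120.5 kip.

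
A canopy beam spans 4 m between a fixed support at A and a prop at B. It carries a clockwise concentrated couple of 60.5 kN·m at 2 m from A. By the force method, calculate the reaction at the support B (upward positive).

Release the roller at B. Primary structure: cantilever fixed at A.
Downward deflection at the released point B due to the loads:
  clockwise couple 60.5 at a = 2: M₀a(2L − a)/(2EI) = 363/EI
Flexibility coefficient — unit upward force at B: δ_{BB} = L³/(3EI) = 21.33/EI.
Compatibility at B: δ_0 − R_B·δ_{BB} = 0, so R_B = 363/21.33 = 17.02 kN.

R_B = 17.02 kN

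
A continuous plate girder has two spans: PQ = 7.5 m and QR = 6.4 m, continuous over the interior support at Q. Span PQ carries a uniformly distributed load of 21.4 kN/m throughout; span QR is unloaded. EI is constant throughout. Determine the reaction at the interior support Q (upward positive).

R_Q = 103.8 kN

Insert a hinge at Q; M_Q is the redundant, and each span becomes simply supported.
Rotations at Q on the released spans (each span's end-slope, ×1/EI):
  span PQ: UDL 21.4: wL³/(24EI) = 376.2/EI
  relative rotation θ_0 = (376.2 + 0)/EI = 376.2/EI
A unit hogging moment at Q produces rotation L₁/(3EI) + L₂/(3EI) = 4.633/EI.
Compatibility: M_Q·(L₁+L₂)/(3EI) = θ_0, giving M_Q = 81.19 kN·m (hogging).
Span PQ, ΣM about P with M_Q applied at Q: R_Q^{PQ}·7.5 = 601.9 + 81.19, so R_Q^{PQ} = 91.08 kN and R_P = 160.5 − 91.08 = 69.42 kN.
Span QR, ΣM about R: R_Q^{QR}·6.4 = 0 + 81.19, so R_Q^{QR} = 12.69 kN and R_R = 0 − 12.69 = -12.69 kN.
R_Q = 91.08 + 12.69 = 103.8 kN.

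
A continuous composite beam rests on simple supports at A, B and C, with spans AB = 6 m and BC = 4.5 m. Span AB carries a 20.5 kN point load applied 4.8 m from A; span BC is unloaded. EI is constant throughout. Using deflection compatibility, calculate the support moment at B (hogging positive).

M_B = 10.12 kN·m

Insert a hinge at B; M_B is the redundant, and each span becomes simply supported.
End slopes at the hinge B, treating each span as simply supported:
  span AB: point load 20.5 at a = 4.8: Pab(L + a)/(6LEI) = 35.42/EI
  relative rotation θ_0 = (35.42 + 0)/EI = 35.42/EI
A unit hogging moment at B produces rotation L₁/(3EI) + L₂/(3EI) = 3.5/EI.
Slope continuity at B: θ_0 = M_B·3.5/EI, so M_B = 35.42/3.5 = 10.12 kN·m (hogging).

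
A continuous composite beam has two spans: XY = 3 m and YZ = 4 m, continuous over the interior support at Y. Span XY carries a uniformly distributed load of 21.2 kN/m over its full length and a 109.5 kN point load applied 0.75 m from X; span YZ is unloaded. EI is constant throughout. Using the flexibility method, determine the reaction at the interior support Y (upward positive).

R_Y = 74.76 kN

Release continuity at Y by inserting a hinge; the redundant is the internal moment M_Y. The primary structure is two simply-supported spans XY and YZ.
Rotations at Y on the released spans (each span's end-slope, ×1/EI):
  span XY: UDL 21.2: wL³/(24EI) = 23.85/EI
  span XY: point load 109.5 at a = 0.75: Pab(L + a)/(6LEI) = 38.5/EI
  relative rotation θ_0 = (62.35 + 0)/EI = 62.35/EI
A unit hogging moment at Y produces rotation L₁/(3EI) + L₂/(3EI) = 2.333/EI.
Slope continuity at Y: θ_0 = M_Y·2.333/EI, so M_Y = 62.35/2.333 = 26.72 kN·m (hogging).
Span XY, ΣM about X with M_Y applied at Y: R_Y^{XY}·3 = 177.5 + 26.72, so R_Y^{XY} = 68.08 kN and R_X = 173.1 − 68.08 = 105 kN.
Span YZ, ΣM about Z: R_Y^{YZ}·4 = 0 + 26.72, so R_Y^{YZ} = 6.68 kN and R_Z = 0 − 6.68 = -6.68 kN.
R_Y = 68.08 + 6.68 = 74.76 kN.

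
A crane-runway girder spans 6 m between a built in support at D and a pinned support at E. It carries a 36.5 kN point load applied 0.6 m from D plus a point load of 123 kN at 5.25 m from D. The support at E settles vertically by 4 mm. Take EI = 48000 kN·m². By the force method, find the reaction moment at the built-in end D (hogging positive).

Choose R_E as the redundant. The primary structure is the cantilever fixed at D.
Deflection at E on the released cantilever, summing each load's contribution:
  point load 36.5 at a = 0.6: Pa²(3L − a)/(6EI) = 38.11/EI
  point load 123 at a = 5.25: Pa²(3L − a)/(6EI) = 7204/EI
  δ_0 = 7242/EI
Flexibility coefficient — unit upward force at E: δ_{EE} = L³/(3EI) = 72/EI.
With EI = 48000 kN·m²: δ_0 = 0.15088 m and δ_{EE} = 0.0015 m/kN.
Compatibility — the beam at E must follow the support down by 0.004 m: δ_0 − R_E·δ_{EE} = 0.004, so R_E = (0.15088 − 0.004)/0.0015 = 97.92 kN.
Moment equilibrium about D: M_D = Σ(load moments about D) − R_E·L = 667.6 − 97.92×6 = 80.13 kN·m.

M_D = 80.13 kN·m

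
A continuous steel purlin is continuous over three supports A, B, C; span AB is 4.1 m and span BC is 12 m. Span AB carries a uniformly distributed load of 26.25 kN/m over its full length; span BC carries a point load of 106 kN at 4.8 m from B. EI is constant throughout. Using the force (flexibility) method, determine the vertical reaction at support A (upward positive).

R_A = 5.989 kN

Insert a hinge at B; M_B is the redundant, and each span becomes simply supported.
End slopes at the hinge B, treating each span as simply supported:
  span AB: UDL 26.25: wL³/(24EI) = 75.38/EI
  span BC: point load 106 at a = 4.8: Pab(L + b)/(6LEI) = 976.9/EI
  relative rotation θ_0 = (75.38 + 976.9)/EI = 1052/EI
A unit hogging moment at B produces rotation L₁/(3EI) + L₂/(3EI) = 5.367/EI.
Compatibility: M_B·(L₁+L₂)/(3EI) = θ_0, giving M_B = 196.1 kN·m (hogging).
Span AB, ΣM about A with M_B applied at B: R_B^{AB}·4.1 = 220.6 + 196.1, so R_B^{AB} = 101.6 kN and R_A = 107.6 − 101.6 = 5.989 kN.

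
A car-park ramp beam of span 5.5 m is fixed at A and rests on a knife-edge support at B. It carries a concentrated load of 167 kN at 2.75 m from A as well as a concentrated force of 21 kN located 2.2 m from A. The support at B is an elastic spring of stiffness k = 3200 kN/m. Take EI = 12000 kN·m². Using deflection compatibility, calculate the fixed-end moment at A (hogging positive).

Choose R_B as the redundant. The primary structure is the cantilever fixed at A.
Downward deflection at the released point B due to the loads:
  point load 167 at a = 2.75: Pa²(3L − a)/(6EI) = 2894/EI
  point load 21 at a = 2.2: Pa²(3L − a)/(6EI) = 242.2/EI
  δ_0 = 3136/EI
Flexibility coefficient — unit upward force at B: δ_{BB} = L³/(3EI) = 55.46/EI.
With EI = 12000 kN·m²: δ_0 = 0.26137 m and δ_{BB} = 0.004622 m/kN.
Compatibility — the spring shortens by R_B/k under the reaction it provides: δ_0 − R_B·δ_{BB} = R_B/k. With 1/k = 0.000313 m/kN, R_B = δ_0 / (δ_{BB} + 1/k) = 0.26137 / (0.004622 + 0.000313) = 52.97 kN.
Moment equilibrium about A: M_A = Σ(load moments about A) − R_B·L = 505.4 − 52.97×5.5 = 214.1 kN·m.

M_A = 214.1 kN·m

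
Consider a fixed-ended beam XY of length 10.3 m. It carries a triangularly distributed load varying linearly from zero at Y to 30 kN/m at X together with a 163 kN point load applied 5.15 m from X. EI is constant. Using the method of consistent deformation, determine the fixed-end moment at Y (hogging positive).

M_Y = 316 kN·m

Release both end moments; the primary structure is a simply-supported span XY with redundants M_X and M_Y.
On the primary (simply-supported) span, the end slopes from the loading are:
  at X: triangular load, peak 30: w₀L³/(45EI) = 728.5/EI
  at Y: triangular load, peak 30: 7w₀L³/(360EI) = 637.4/EI
  at X: point load 163 at a = 5.15: Pab(L + b)/(6LEI) = 1081/EI
  at Y: point load 163 at a = 5.15: Pab(L + a)/(6LEI) = 1081/EI
  θ_X0 = 1809/EI,  θ_Y0 = 1718/EI
Flexibility coefficients: a unit moment at one end gives L/(3EI) there and L/(6EI) at the far end, so f₁₁ = f₂₂ = 3.433/EI and f₁₂ = f₂₁ = 1.717/EI.
Compatibility — zero rotation at each built-in end:
  3.433 M_X + 1.717 M_Y = 1809
  1.717 M_X + 3.433 M_Y = 1718
Solving the pair gives M_X = 369 kN·m and M_Y = 316 kN·m (hogging).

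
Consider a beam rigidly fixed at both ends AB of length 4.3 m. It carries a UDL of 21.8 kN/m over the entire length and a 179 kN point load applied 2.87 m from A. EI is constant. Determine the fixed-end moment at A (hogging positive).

M_A = 90.41 kN·m

Release both end moments; the primary structure is a simply-supported span AB with redundants M_A and M_B.
On the primary (simply-supported) span, the end slopes from the loading are:
  at A: UDL 21.8: wL³/(24EI) = 72.22/EI
  at B: UDL 21.8: wL³/(24EI) = 72.22/EI
  at A: point load 179 at a = 2.87: Pab(L + b)/(6LEI) = 163.2/EI
  at B: point load 179 at a = 2.87: Pab(L + a)/(6LEI) = 204.2/EI
  θ_A0 = 235.4/EI,  θ_B0 = 276.4/EI
Flexibility coefficients: a unit moment at one end gives L/(3EI) there and L/(6EI) at the far end, so f₁₁ = f₂₂ = 1.433/EI and f₁₂ = f₂₁ = 0.7167/EI.
Compatibility — zero rotation at each built-in end:
  1.433 M_A + 0.7167 M_B = 235.4
  0.7167 M_A + 1.433 M_B = 276.4
Solving the pair gives M_A = 90.41 kN·m and M_B = 147.6 kN·m (hogging).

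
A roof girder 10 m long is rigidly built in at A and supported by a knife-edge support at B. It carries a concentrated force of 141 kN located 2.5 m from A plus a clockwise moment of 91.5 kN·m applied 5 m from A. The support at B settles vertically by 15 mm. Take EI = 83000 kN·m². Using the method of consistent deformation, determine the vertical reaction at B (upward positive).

R_B = 18.68 kN

Remove the prop at B; the released (primary) structure is a cantilever built in at A.
Primary-structure tip deflection at B by superposition:
  point load 141 at a = 2.5: Pa²(3L − a)/(6EI) = 4039/EI
  clockwise couple 91.5 at a = 5: M₀a(2L − a)/(2EI) = 3431/EI
  δ_0 = 7470/EI
Flexibility coefficient — unit upward force at B: δ_{BB} = L³/(3EI) = 333.3/EI.
With EI = 83000 kN·m²: δ_0 = 0.090004 m and δ_{BB} = 0.004016 m/kN.
Compatibility — the beam at B must follow the support down by 0.015 m: δ_0 − R_B·δ_{BB} = 0.015, so R_B = (0.090004 − 0.015)/0.004016 = 18.68 kN.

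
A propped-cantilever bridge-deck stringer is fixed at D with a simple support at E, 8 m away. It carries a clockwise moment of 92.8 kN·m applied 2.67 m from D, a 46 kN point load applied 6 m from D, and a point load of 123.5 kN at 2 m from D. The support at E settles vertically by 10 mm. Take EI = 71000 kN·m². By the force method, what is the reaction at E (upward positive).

R_E = 45.24 kN

Remove the prop at E; the released (primary) structure is a cantilever built in at D.
Downward deflection at the released point E due to the loads:
  clockwise couple 92.8 at a = 2.67: M₀a(2L − a)/(2EI) = 1651/EI
  point load 46 at a = 6: Pa²(3L − a)/(6EI) = 4968/EI
  point load 123.5 at a = 2: Pa²(3L − a)/(6EI) = 1811/EI
  δ_0 = 8431/EI
Flexibility coefficient — unit upward force at E: δ_{EE} = L³/(3EI) = 170.7/EI.
With EI = 71000 kN·m²: δ_0 = 0.11874 m and δ_{EE} = 0.002404 m/kN.
Compatibility — the beam at E must follow the support down by 0.01 m: δ_0 − R_E·δ_{EE} = 0.01, so R_E = (0.11874 − 0.01)/0.002404 = 45.24 kN.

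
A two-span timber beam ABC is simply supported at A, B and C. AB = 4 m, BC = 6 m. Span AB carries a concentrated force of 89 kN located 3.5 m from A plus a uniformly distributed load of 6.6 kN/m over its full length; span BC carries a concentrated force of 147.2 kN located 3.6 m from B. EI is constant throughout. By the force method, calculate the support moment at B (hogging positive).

M_B = 108.9 kN·m

Insert a hinge at B; M_B is the redundant, and each span becomes simply supported.
Rotations at B on the released spans (each span's end-slope, ×1/EI):
  span AB: point load 89 at a = 3.5: Pab(L + a)/(6LEI) = 48.67/EI
  span AB: UDL 6.6: wL³/(24EI) = 17.6/EI
  span BC: point load 147.2 at a = 3.6: Pab(L + b)/(6LEI) = 296.8/EI
  relative rotation θ_0 = (66.27 + 296.8)/EI = 363/EI
A unit hogging moment at B produces rotation L₁/(3EI) + L₂/(3EI) = 3.333/EI.
Compatibility: M_B·(L₁+L₂)/(3EI) = θ_0, giving M_B = 108.9 kN·m (hogging).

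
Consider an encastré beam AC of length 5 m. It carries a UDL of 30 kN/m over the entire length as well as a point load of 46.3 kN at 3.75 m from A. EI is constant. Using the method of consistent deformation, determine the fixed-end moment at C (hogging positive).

M_C = 95.05 kN·m

Release both end moments; the primary structure is a simply-supported span AC with redundants M_A and M_C.
Simple-span end rotations at A and C under the given loads:
  at A: UDL 30: wL³/(24EI) = 156.2/EI
  at C: UDL 30: wL³/(24EI) = 156.2/EI
  at A: point load 46.3 at a = 3.75: Pab(L + b)/(6LEI) = 45.21/EI
  at C: point load 46.3 at a = 3.75: Pab(L + a)/(6LEI) = 63.3/EI
  θ_A0 = 201.5/EI,  θ_C0 = 219.6/EI
Flexibility coefficients: a unit moment at one end gives L/(3EI) there and L/(6EI) at the far end, so f₁₁ = f₂₂ = 1.667/EI and f₁₂ = f₂₁ = 0.8333/EI.
Compatibility — zero rotation at each built-in end:
  1.667 M_A + 0.8333 M_C = 201.5
  0.8333 M_A + 1.667 M_C = 219.6
Solving the pair gives M_A = 73.35 kN·m and M_C = 95.05 kN·m (hogging).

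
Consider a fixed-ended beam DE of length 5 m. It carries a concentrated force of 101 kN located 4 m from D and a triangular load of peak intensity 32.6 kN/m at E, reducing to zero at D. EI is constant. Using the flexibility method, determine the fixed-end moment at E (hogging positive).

M_E = 105.4 kN·m

Take the two fixed-end moments M_D, M_E as redundants; the released structure is the simple span DE.
On the primary (simply-supported) span, the end slopes from the loading are:
  at D: point load 101 at a = 4: Pab(L + b)/(6LEI) = 80.8/EI
  at E: point load 101 at a = 4: Pab(L + a)/(6LEI) = 121.2/EI
  at D: triangular load, peak 32.6: 7w₀L³/(360EI) = 79.24/EI
  at E: triangular load, peak 32.6: w₀L³/(45EI) = 90.56/EI
  θ_D0 = 160/EI,  θ_E0 = 211.8/EI
Flexibility coefficients: a unit moment at one end gives L/(3EI) there and L/(6EI) at the far end, so f₁₁ = f₂₂ = 1.667/EI and f₁₂ = f₂₁ = 0.8333/EI.
Compatibility — zero rotation at each built-in end:
  1.667 M_D + 0.8333 M_E = 160
  0.8333 M_D + 1.667 M_E = 211.8
Solving the pair gives M_D = 43.33 kN·m and M_E = 105.4 kN·m (hogging).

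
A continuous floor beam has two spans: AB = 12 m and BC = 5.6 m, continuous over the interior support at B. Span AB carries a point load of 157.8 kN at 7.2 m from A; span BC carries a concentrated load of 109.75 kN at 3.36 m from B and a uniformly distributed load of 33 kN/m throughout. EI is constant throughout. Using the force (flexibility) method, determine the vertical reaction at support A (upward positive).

R_A = 36.29 kN

Release continuity at B by inserting a hinge; the redundant is the internal moment M_B. The primary structure is two simply-supported spans AB and BC.
Discontinuity in slope at B on the released structure — sum the simple-span end rotations:
  span AB: point load 157.8 at a = 7.2: Pab(L + a)/(6LEI) = 1454/EI
  span BC: point load 109.75 at a = 3.36: Pab(L + b)/(6LEI) = 192.7/EI
  span BC: UDL 33: wL³/(24EI) = 241.5/EI
  relative rotation θ_0 = (1454 + 434.2)/EI = 1888/EI
A unit hogging moment at B produces rotation L₁/(3EI) + L₂/(3EI) = 5.867/EI.
Slope continuity at B: θ_0 = M_B·5.867/EI, so M_B = 1888/5.867 = 321.9 kN·m (hogging).
Span AB, ΣM about A with M_B applied at B: R_B^{AB}·12 = 1136 + 321.9, so R_B^{AB} = 121.5 kN and R_A = 157.8 − 121.5 = 36.29 kN.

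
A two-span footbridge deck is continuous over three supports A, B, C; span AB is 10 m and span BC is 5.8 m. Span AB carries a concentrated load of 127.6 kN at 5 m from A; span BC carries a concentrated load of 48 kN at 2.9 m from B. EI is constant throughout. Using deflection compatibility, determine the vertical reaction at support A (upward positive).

R_A = 46.74 kN

Release continuity at B by inserting a hinge; the redundant is the internal moment M_B. The primary structure is two simply-supported spans AB and BC.
Rotations at B on the released spans (each span's end-slope, ×1/EI):
  span AB: point load 127.6 at a = 5: Pab(L + a)/(6LEI) = 797.5/EI
  span BC: point load 48 at a = 2.9: Pab(L + b)/(6LEI) = 100.9/EI
  relative rotation θ_0 = (797.5 + 100.9)/EI = 898.4/EI
A unit hogging moment at B produces rotation L₁/(3EI) + L₂/(3EI) = 5.267/EI.
Compatibility: M_B·(L₁+L₂)/(3EI) = θ_0, giving M_B = 170.6 kN·m (hogging).
Span AB, ΣM about A with M_B applied at B: R_B^{AB}·10 = 638 + 170.6, so R_B^{AB} = 80.86 kN and R_A = 127.6 − 80.86 = 46.74 kN.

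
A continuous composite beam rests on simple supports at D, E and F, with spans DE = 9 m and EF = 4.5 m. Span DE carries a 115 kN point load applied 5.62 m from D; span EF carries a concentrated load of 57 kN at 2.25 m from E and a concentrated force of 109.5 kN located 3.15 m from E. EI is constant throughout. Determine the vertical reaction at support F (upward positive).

R_F = 67.4 kN

Release continuity at E by inserting a hinge; the redundant is the internal moment M_E. The primary structure is two simply-supported spans DE and EF.
Rotations at E on the released spans (each span's end-slope, ×1/EI):
  span DE: point load 115 at a = 5.62: Pab(L + a)/(6LEI) = 591.4/EI
  span EF: point load 57 at a = 2.25: Pab(L + b)/(6LEI) = 72.14/EI
  span EF: point load 109.5 at a = 3.15: Pab(L + b)/(6LEI) = 100.9/EI
  relative rotation θ_0 = (591.4 + 173)/EI = 764.5/EI
A unit hogging moment at E produces rotation L₁/(3EI) + L₂/(3EI) = 4.5/EI.
Slope continuity at E: θ_0 = M_E·4.5/EI, so M_E = 764.5/4.5 = 169.9 kN·m (hogging).
Span EF, ΣM about F: R_E^{EF}·4.5 = 276.1 + 169.9, so R_E^{EF} = 99.1 kN and R_F = 166.5 − 99.1 = 67.4 kN.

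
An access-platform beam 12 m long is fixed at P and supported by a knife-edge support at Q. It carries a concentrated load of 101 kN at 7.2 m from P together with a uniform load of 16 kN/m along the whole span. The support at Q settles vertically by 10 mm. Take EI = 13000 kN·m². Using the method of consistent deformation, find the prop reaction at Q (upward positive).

Take the reaction at Q as the redundant and release it; the primary structure is a cantilever fixed at P.
Primary-structure tip deflection at Q by superposition:
  point load 101 at a = 7.2: Pa²(3L − a)/(6EI) = 25132/EI
  UDL 16: wL⁴/(8EI) = 41472/EI
  δ_0 = 66604/EI
Flexibility coefficient — unit upward force at Q: δ_{QQ} = L³/(3EI) = 576/EI.
With EI = 13000 kN·m²: δ_0 = 5.1234 m and δ_{QQ} = 0.044308 m/kN.
Compatibility — the beam at Q must follow the support down by 0.01 m: δ_0 − R_Q·δ_{QQ} = 0.01, so R_Q = (5.1234 − 0.01)/0.044308 = 115.4 kN.

R_Q = 115.4 kN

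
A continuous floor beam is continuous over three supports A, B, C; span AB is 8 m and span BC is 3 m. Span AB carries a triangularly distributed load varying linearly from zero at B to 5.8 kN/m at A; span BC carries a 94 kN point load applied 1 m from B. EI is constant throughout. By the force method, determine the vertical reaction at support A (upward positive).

Take M_B as the redundant. Released structure: two simple spans AB and BC with a hinge at B.
Discontinuity in slope at B on the released structure — sum the simple-span end rotations:
  span AB: triangular load, peak 5.8: 7w₀L³/(360EI) = 57.74/EI
  span BC: point load 94 at a = 1: Pab(L + b)/(6LEI) = 52.22/EI
  relative rotation θ_0 = (57.74 + 52.22)/EI = 110/EI
A unit hogging moment at B produces rotation L₁/(3EI) + L₂/(3EI) = 3.667/EI.
Slope continuity at B: θ_0 = M_B·3.667/EI, so M_B = 110/3.667 = 29.99 kN·m (hogging).
Span AB, ΣM about A with M_B applied at B: R_B^{AB}·8 = 61.87 + 29.99, so R_B^{AB} = 11.48 kN and R_A = 23.2 − 11.48 = 11.72 kN.

R_A = 11.72 kN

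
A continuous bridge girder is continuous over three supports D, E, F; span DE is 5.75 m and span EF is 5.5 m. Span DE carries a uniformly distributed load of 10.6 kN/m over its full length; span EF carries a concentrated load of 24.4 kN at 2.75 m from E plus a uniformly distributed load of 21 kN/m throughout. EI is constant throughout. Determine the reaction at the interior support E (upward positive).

Insert a hinge at E; M_E is the redundant, and each span becomes simply supported.
End slopes at the hinge E, treating each span as simply supported:
  span DE: UDL 10.6: wL³/(24EI) = 83.96/EI
  span EF: point load 24.4 at a = 2.75: Pab(L + b)/(6LEI) = 46.13/EI
  span EF: UDL 21: wL³/(24EI) = 145.6/EI
  relative rotation θ_0 = (83.96 + 191.7)/EI = 275.7/EI
A unit hogging moment at E produces rotation L₁/(3EI) + L₂/(3EI) = 3.75/EI.
Slope continuity at E: θ_0 = M_E·3.75/EI, so M_E = 275.7/3.75 = 73.51 kN·m (hogging).
Span DE, ΣM about D with M_E applied at E: R_E^{DE}·5.75 = 175.2 + 73.51, so R_E^{DE} = 43.26 kN and R_D = 60.95 − 43.26 = 17.69 kN.
Span EF, ΣM about F: R_E^{EF}·5.5 = 384.7 + 73.51, so R_E^{EF} = 83.32 kN and R_F = 139.9 − 83.32 = 56.58 kN.
R_E = 43.26 + 83.32 = 126.6 kN.

R_E = 126.6 kN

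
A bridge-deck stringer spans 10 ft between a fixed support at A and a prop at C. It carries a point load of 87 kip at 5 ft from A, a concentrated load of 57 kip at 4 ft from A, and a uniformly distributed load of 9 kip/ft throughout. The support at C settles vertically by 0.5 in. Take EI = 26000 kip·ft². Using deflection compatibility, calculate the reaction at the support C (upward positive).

Take the reaction at C as the redundant and release it; the primary structure is a cantilever fixed at A.
Downward deflection at the released point C due to the loads:
  point load 87 at a = 5: Pa²(3L − a)/(6EI) = 9062/EI
  point load 57 at a = 4: Pa²(3L − a)/(6EI) = 3952/EI
  UDL 9: wL⁴/(8EI) = 11250/EI
  δ_0 = 24264/EI
Tip deflection under a unit load at C: L³/(3EI) = 333.3/EI.
With EI = 26000 kip·ft²: δ_0 = 0.93325 ft and δ_{CC} = 0.012821 ft/kip.
Compatibility — the beam at C must follow the support down by 0.04167 ft: δ_0 − R_C·δ_{CC} = 0.04167, so R_C = (0.93325 − 0.04167)/0.012821 = 69.54 kip.

R_C = 69.54 kip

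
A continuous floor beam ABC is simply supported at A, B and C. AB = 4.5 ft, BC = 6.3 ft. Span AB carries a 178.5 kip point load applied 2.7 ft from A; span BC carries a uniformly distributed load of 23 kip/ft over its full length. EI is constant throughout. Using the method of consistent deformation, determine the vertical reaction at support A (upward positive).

R_A = 42.33 kip

Take M_B as the redundant. Released structure: two simple spans AB and BC with a hinge at B.
Discontinuity in slope at B on the released structure — sum the simple-span end rotations:
  span AB: point load 178.5 at a = 2.7: Pab(L + a)/(6LEI) = 231.3/EI
  span BC: UDL 23: wL³/(24EI) = 239.6/EI
  relative rotation θ_0 = (231.3 + 239.6)/EI = 471/EI
A unit hogging moment at B produces rotation L₁/(3EI) + L₂/(3EI) = 3.6/EI.
Slope continuity at B: θ_0 = M_B·3.6/EI, so M_B = 471/3.6 = 130.8 kip·ft (hogging).
Span AB, ΣM about A with M_B applied at B: R_B^{AB}·4.5 = 481.9 + 130.8, so R_B^{AB} = 136.2 kip and R_A = 178.5 − 136.2 = 42.33 kip.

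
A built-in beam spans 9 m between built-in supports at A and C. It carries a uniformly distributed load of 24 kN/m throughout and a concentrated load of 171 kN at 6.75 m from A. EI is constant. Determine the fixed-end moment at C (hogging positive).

M_C = 378.4 kN·m

Release both end moments; the primary structure is a simply-supported span AC with redundants M_A and M_C.
End rotations of the released simple span under the applied load (×1/EI):
  at A: UDL 24: wL³/(24EI) = 729/EI
  at C: UDL 24: wL³/(24EI) = 729/EI
  at A: point load 171 at a = 6.75: Pab(L + b)/(6LEI) = 541.1/EI
  at C: point load 171 at a = 6.75: Pab(L + a)/(6LEI) = 757.5/EI
  θ_A0 = 1270/EI,  θ_C0 = 1486/EI
Flexibility coefficients: a unit moment at one end gives L/(3EI) there and L/(6EI) at the far end, so f₁₁ = f₂₂ = 3/EI and f₁₂ = f₂₁ = 1.5/EI.
Compatibility — zero rotation at each built-in end:
  3 M_A + 1.5 M_C = 1270
  1.5 M_A + 3 M_C = 1486
Solving the pair gives M_A = 234.1 kN·m and M_C = 378.4 kN·m (hogging).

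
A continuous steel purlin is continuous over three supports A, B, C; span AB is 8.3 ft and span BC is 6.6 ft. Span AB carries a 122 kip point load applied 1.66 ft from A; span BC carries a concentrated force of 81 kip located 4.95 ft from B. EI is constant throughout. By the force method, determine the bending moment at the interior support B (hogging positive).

Take M_B as the redundant. Released structure: two simple spans AB and BC with a hinge at B.
End slopes at the hinge B, treating each span as simply supported:
  span AB: point load 122 at a = 1.66: Pab(L + a)/(6LEI) = 268.9/EI
  span BC: point load 81 at a = 4.95: Pab(L + b)/(6LEI) = 137.8/EI
  relative rotation θ_0 = (268.9 + 137.8)/EI = 406.8/EI
A unit hogging moment at B produces rotation L₁/(3EI) + L₂/(3EI) = 4.967/EI.
Slope continuity at B: θ_0 = M_B·4.967/EI, so M_B = 406.8/4.967 = 81.9 kip·ft (hogging).

M_B = 81.9 kip·ft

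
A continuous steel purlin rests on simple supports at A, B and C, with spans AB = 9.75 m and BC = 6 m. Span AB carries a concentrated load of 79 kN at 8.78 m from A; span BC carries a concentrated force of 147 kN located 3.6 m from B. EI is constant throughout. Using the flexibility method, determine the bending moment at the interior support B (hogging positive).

M_B = 97.04 kN·m

Insert a hinge at B; M_B is the redundant, and each span becomes simply supported.
End slopes at the hinge B, treating each span as simply supported:
  span AB: point load 79 at a = 8.78: Pab(L + a)/(6LEI) = 213.1/EI
  span BC: point load 147 at a = 3.6: Pab(L + b)/(6LEI) = 296.4/EI
  relative rotation θ_0 = (213.1 + 296.4)/EI = 509.5/EI
A unit hogging moment at B produces rotation L₁/(3EI) + L₂/(3EI) = 5.25/EI.
Compatibility: M_B·(L₁+L₂)/(3EI) = θ_0, giving M_B = 97.04 kN·m (hogging).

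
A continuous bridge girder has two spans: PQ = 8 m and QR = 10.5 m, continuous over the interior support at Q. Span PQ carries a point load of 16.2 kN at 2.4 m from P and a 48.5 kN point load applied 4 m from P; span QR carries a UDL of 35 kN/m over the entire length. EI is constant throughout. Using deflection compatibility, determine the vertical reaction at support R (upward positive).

Take M_Q as the redundant. Released structure: two simple spans PQ and QR with a hinge at Q.
End slopes at the hinge Q, treating each span as simply supported:
  span PQ: point load 16.2 at a = 2.4: Pab(L + a)/(6LEI) = 47.17/EI
  span PQ: point load 48.5 at a = 4: Pab(L + a)/(6LEI) = 194/EI
  span QR: UDL 35: wL³/(24EI) = 1688/EI
  relative rotation θ_0 = (241.2 + 1688)/EI = 1929/EI
A unit hogging moment at Q produces rotation L₁/(3EI) + L₂/(3EI) = 6.167/EI.
Slope continuity at Q: θ_0 = M_Q·6.167/EI, so M_Q = 1929/6.167 = 312.9 kN·m (hogging).
Span QR, ΣM about R: R_Q^{QR}·10.5 = 1929 + 312.9, so R_Q^{QR} = 213.5 kN and R_R = 367.5 − 213.5 = 154 kN.

R_R = 154 kN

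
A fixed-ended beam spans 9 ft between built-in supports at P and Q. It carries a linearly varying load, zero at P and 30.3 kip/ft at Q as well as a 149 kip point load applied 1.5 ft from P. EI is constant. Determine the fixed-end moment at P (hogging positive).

Release both end moments; the primary structure is a simply-supported span PQ with redundants M_P and M_Q.
Simple-span end rotations at P and Q under the given loads:
  at P: triangular load, peak 30.3: 7w₀L³/(360EI) = 429.5/EI
  at Q: triangular load, peak 30.3: w₀L³/(45EI) = 490.9/EI
  at P: point load 149 at a = 1.5: Pab(L + b)/(6LEI) = 512.2/EI
  at Q: point load 149 at a = 1.5: Pab(L + a)/(6LEI) = 325.9/EI
  θ_P0 = 941.7/EI,  θ_Q0 = 816.8/EI
Flexibility coefficients: a unit moment at one end gives L/(3EI) there and L/(6EI) at the far end, so f₁₁ = f₂₂ = 3/EI and f₁₂ = f₂₁ = 1.5/EI.
Compatibility — zero rotation at each built-in end:
  3 M_P + 1.5 M_Q = 941.7
  1.5 M_P + 3 M_Q = 816.8
Solving the pair gives M_P = 237 kip·ft and M_Q = 153.8 kip·ft (hogging).

M_P = 237 kip·ft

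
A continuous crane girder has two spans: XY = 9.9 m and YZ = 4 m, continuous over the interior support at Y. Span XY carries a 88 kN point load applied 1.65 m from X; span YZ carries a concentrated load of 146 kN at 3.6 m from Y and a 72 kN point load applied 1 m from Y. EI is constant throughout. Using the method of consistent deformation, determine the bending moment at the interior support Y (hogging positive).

Insert a hinge at Y; M_Y is the redundant, and each span becomes simply supported.
End slopes at the hinge Y, treating each span as simply supported:
  span XY: point load 88 at a = 1.65: Pab(L + a)/(6LEI) = 232.9/EI
  span YZ: point load 146 at a = 3.6: Pab(L + b)/(6LEI) = 38.54/EI
  span YZ: point load 72 at a = 1: Pab(L + b)/(6LEI) = 63/EI
  relative rotation θ_0 = (232.9 + 101.5)/EI = 334.5/EI
A unit hogging moment at Y produces rotation L₁/(3EI) + L₂/(3EI) = 4.633/EI.
Compatibility: M_Y·(L₁+L₂)/(3EI) = θ_0, giving M_Y = 72.19 kN·m (hogging).

M_Y = 72.19 kN·m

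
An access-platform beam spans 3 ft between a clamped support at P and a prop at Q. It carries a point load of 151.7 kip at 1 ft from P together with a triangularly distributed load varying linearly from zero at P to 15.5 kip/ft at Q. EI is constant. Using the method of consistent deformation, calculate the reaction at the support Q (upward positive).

Release the roller at Q. Primary structure: cantilever fixed at P.
Deflection at Q on the released cantilever, summing each load's contribution:
  point load 151.7 at a = 1: Pa²(3L − a)/(6EI) = 202.3/EI
  triangular load, peak 15.5 at the free end: 11w₀L⁴/(120EI) = 115.1/EI
  δ_0 = 317.4/EI
Flexibility coefficient — unit upward force at Q: δ_{QQ} = L³/(3EI) = 9/EI.
Compatibility at Q: δ_0 − R_Q·δ_{QQ} = 0, so R_Q = 317.4/9 = 35.26 kip.

R_Q = 35.26 kip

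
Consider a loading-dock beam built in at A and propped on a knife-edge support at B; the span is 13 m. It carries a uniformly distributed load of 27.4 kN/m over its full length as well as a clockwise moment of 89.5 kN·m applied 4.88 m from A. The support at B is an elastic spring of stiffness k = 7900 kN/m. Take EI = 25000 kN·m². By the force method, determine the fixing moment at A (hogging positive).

M_A = 594.3 kN·m

Remove the prop at B; the released (primary) structure is a cantilever built in at A.
Downward deflection at the released point B due to the loads:
  UDL 27.4: wL⁴/(8EI) = 97821/EI
  clockwise couple 89.5 at a = 4.88: M₀a(2L − a)/(2EI) = 4612/EI
  δ_0 = 102434/EI
Tip deflection under a unit load at B: L³/(3EI) = 732.3/EI.
With EI = 25000 kN·m²: δ_0 = 4.0973 m and δ_{BB} = 0.029293 m/kN.
Compatibility — the spring shortens by R_B/k under the reaction it provides: δ_0 − R_B·δ_{BB} = R_B/k. With 1/k = 0.000127 m/kN, R_B = δ_0 / (δ_{BB} + 1/k) = 4.0973 / (0.029293 + 0.000127) = 139.3 kN.
Moment equilibrium about A: M_A = Σ(load moments about A) − R_B·L = 2405 − 139.3×13 = 594.3 kN·m.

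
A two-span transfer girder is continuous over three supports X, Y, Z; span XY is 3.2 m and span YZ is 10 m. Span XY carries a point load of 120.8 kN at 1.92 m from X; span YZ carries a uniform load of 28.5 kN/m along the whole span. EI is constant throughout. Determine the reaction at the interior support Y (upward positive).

R_Y = 333.7 kN

Release continuity at Y by inserting a hinge; the redundant is the internal moment M_Y. The primary structure is two simply-supported spans XY and YZ.
End slopes at the hinge Y, treating each span as simply supported:
  span XY: point load 120.8 at a = 1.92: Pab(L + a)/(6LEI) = 79.17/EI
  span YZ: UDL 28.5: wL³/(24EI) = 1188/EI
  relative rotation θ_0 = (79.17 + 1188)/EI = 1267/EI
A unit hogging moment at Y produces rotation L₁/(3EI) + L₂/(3EI) = 4.4/EI.
Compatibility: M_Y·(L₁+L₂)/(3EI) = θ_0, giving M_Y = 287.9 kN·m (hogging).
Span XY, ΣM about X with M_Y applied at Y: R_Y^{XY}·3.2 = 231.9 + 287.9, so R_Y^{XY} = 162.4 kN and R_X = 120.8 − 162.4 = -41.64 kN.
Span YZ, ΣM about Z: R_Y^{YZ}·10 = 1425 + 287.9, so R_Y^{YZ} = 171.3 kN and R_Z = 285 − 171.3 = 113.7 kN.
R_Y = 162.4 + 171.3 = 333.7 kN.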